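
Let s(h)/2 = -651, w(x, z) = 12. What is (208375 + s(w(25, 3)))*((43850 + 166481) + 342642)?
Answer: 114505778029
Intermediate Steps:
s(h) = -1302 (s(h) = 2*(-651) = -1302)
(208375 + s(w(25, 3)))*((43850 + 166481) + 342642) = (208375 - 1302)*((43850 + 166481) + 342642) = 207073*(210331 + 342642) = 207073*552973 = 114505778029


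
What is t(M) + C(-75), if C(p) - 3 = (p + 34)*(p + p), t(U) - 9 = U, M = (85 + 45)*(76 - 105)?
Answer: 2392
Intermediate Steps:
M = -3770 (M = 130*(-29) = -3770)
t(U) = 9 + U
C(p) = 3 + 2*p*(34 + p) (C(p) = 3 + (p + 34)*(p + p) = 3 + (34 + p)*(2*p) = 3 + 2*p*(34 + p))
t(M) + C(-75) = (9 - 3770) + (3 + 2*(-75)² + 68*(-75)) = -3761 + (3 + 2*5625 - 5100) = -3761 + (3 + 11250 - 5100) = -3761 + 6153 = 2392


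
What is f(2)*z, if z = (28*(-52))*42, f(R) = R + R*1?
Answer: -244608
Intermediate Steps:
f(R) = 2*R (f(R) = R + R = 2*R)
z = -61152 (z = -1456*42 = -61152)
f(2)*z = (2*2)*(-61152) = 4*(-61152) = -244608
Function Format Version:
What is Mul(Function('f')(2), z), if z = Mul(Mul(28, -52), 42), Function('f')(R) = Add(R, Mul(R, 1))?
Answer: -244608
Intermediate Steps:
Function('f')(R) = Mul(2, R) (Function('f')(R) = Add(R, R) = Mul(2, R))
z = -61152 (z = Mul(-1456, 42) = -61152)
Mul(Function('f')(2), z) = Mul(Mul(2, 2), -61152) = Mul(4, -61152) = -244608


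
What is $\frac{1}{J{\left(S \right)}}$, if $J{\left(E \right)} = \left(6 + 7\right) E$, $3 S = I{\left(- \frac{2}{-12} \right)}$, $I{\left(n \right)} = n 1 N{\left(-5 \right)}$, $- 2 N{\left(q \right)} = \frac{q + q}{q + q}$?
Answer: $- \frac{36}{13} \approx -2.7692$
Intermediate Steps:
$N{\left(q \right)} = - \frac{1}{2}$ ($N{\left(q \right)} = - \frac{\left(q + q\right) \frac{1}{q + q}}{2} = - \frac{2 q \frac{1}{2 q}}{2} = \left(- \frac{1}{2}\right) 1 = - \frac{1}{2}$)
$I{\left(n \right)} = - \frac{n}{2}$ ($I{\left(n \right)} = n 1 \left(- \frac{1}{2}\right) = n \left(- \frac{1}{2}\right) = - \frac{n}{2}$)
$S = - \frac{1}{36}$ ($S = \frac{\left(- \frac{1}{2}\right) \left(- \frac{2}{-12}\right)}{3} = \frac{\left(- \frac{1}{2}\right) \left(\left(-2\right) \left(- \frac{1}{12}\right)\right)}{3} = \frac{\left(- \frac{1}{2}\right) \frac{1}{6}}{3} = \frac{1}{3} \left(- \frac{1}{12}\right) = - \frac{1}{36} \approx -0.027778$)
$J{\left(E \right)} = 13 E$
$\frac{1}{J{\left(S \right)}} = \frac{1}{13 \left(- \frac{1}{36}\right)} = \frac{1}{- \frac{13}{36}} = - \frac{36}{13}$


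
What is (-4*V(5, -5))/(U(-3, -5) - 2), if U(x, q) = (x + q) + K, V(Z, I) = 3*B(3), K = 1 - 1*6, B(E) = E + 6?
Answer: 36/5 ≈ 7.2000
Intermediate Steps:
B(E) = 6 + E
K = -5 (K = 1 - 6 = -5)
V(Z, I) = 27 (V(Z, I) = 3*(6 + 3) = 3*9 = 27)
U(x, q) = -5 + q + x (U(x, q) = (x + q) - 5 = (q + x) - 5 = -5 + q + x)
(-4*V(5, -5))/(U(-3, -5) - 2) = (-4*27)/((-5 - 5 - 3) - 2) = -108/(-13 - 2) = -108/(-15) = -108*(-1/15) = 36/5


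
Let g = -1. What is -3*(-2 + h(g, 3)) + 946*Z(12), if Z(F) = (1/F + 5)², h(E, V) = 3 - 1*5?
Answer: 1760897/72 ≈ 24457.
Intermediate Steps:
h(E, V) = -2 (h(E, V) = 3 - 5 = -2)
Z(F) = (5 + 1/F)²
-3*(-2 + h(g, 3)) + 946*Z(12) = -3*(-2 - 2) + 946*((1 + 5*12)²/12²) = -3*(-4) + 946*((1 + 60)²/144) = 12 + 946*((1/144)*61²) = 12 + 946*((1/144)*3721) = 12 + 946*(3721/144) = 12 + 1760033/72 = 1760897/72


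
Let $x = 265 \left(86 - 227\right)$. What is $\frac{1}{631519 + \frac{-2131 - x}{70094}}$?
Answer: $\frac{35047}{22132864010} \approx 1.5835 \cdot 10^{-6}$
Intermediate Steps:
$x = -37365$ ($x = 265 \left(-141\right) = -37365$)
$\frac{1}{631519 + \frac{-2131 - x}{70094}} = \frac{1}{631519 + \frac{-2131 - -37365}{70094}} = \frac{1}{631519 + \left(-2131 + 37365\right) \frac{1}{70094}} = \frac{1}{631519 + 35234 \cdot \frac{1}{70094}} = \frac{1}{631519 + \frac{17617}{35047}} = \frac{1}{\frac{22132864010}{35047}} = \frac{35047}{22132864010}$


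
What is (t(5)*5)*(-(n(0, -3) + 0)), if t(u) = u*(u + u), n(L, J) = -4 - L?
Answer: 1000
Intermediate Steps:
t(u) = 2*u² (t(u) = u*(2*u) = 2*u²)
(t(5)*5)*(-(n(0, -3) + 0)) = ((2*5²)*5)*(-((-4 - 1*0) + 0)) = ((2*25)*5)*(-((-4 + 0) + 0)) = (50*5)*(-(-4 + 0)) = 250*(-1*(-4)) = 250*4 = 1000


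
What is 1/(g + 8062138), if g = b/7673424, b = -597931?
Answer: 7673424/61864202622581 ≈ 1.2404e-7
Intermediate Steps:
g = -597931/7673424 ≈ -0.077922
1/(g + 8062138) = 1/(-597931/7673424 + 8062138) = 1/(61864202622581/7673424) = 7673424/61864202622581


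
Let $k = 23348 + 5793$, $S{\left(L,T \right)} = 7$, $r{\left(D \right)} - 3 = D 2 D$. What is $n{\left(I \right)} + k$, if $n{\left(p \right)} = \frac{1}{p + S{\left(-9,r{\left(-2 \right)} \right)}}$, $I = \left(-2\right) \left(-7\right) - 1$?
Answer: $\frac{582821}{20} \approx 29141.0$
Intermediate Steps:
$r{\left(D \right)} = 3 + 2 D^{2}$ ($r{\left(D \right)} = 3 + D 2 D = 3 + 2 D D = 3 + 2 D^{2}$)
$I = 13$ ($I = 14 - 1 = 13$)
$k = 29141$
$n{\left(p \right)} = \frac{1}{7 + p}$ ($n{\left(p \right)} = \frac{1}{p + 7} = \frac{1}{7 + p}$)
$n{\left(I \right)} + k = \frac{1}{7 + 13} + 29141 = \frac{1}{20} + 29141 = \frac{582821}{20}$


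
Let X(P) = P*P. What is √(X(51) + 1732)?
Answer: √4333 ≈ 65.826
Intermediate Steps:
X(P) = P²
√(X(51) + 1732) = √(51² + 1732) = √(2601 + 1732) = √4333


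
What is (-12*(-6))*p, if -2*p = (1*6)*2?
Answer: -432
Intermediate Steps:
p = -6 (p = -1*6*2/2 = -3*2 = -½*12 = -6)
(-12*(-6))*p = -12*(-6)*(-6) = 72*(-6) = -432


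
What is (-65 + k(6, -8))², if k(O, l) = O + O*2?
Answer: 2209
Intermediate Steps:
k(O, l) = 3*O (k(O, l) = O + 2*O = 3*O)
(-65 + k(6, -8))² = (-65 + 3*6)² = (-65 + 18)² = (-47)² = 2209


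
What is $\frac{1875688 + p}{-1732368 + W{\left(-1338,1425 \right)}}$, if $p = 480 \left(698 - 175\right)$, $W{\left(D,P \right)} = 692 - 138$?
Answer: $- \frac{1063364}{865907} \approx -1.228$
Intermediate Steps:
$W{\left(D,P \right)} = 554$
$p = 251040$ ($p = 480 \cdot 523 = 251040$)
$\frac{1875688 + p}{-1732368 + W{\left(-1338,1425 \right)}} = \frac{1875688 + 251040}{-1732368 + 554} = \frac{2126728}{-1731814} = 2126728 \left(- \frac{1}{1731814}\right) = - \frac{1063364}{865907}$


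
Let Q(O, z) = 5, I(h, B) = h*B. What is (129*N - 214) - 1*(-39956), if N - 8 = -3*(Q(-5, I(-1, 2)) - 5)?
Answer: 40774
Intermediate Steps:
I(h, B) = B*h
N = 8 (N = 8 - 3*(5 - 5) = 8 - 3*0 = 8 + 0 = 8)
(129*N - 214) - 1*(-39956) = (129*8 - 214) - 1*(-39956) = (1032 - 214) + 39956 = 818 + 39956 = 40774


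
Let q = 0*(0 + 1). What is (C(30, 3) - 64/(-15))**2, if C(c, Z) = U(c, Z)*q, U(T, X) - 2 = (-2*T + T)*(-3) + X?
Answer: 4096/225 ≈ 18.204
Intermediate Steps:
q = 0 (q = 0*1 = 0)
U(T, X) = 2 + X + 3*T (U(T, X) = 2 + ((-2*T + T)*(-3) + X) = 2 + (-T*(-3) + X) = 2 + (3*T + X) = 2 + (X + 3*T) = 2 + X + 3*T)
C(c, Z) = 0 (C(c, Z) = (2 + Z + 3*c)*0 = 0)
(C(30, 3) - 64/(-15))**2 = (0 - 64/(-15))**2 = (0 - 64*(-1)/15)**2 = (0 - 4*(-16/15))**2 = (0 + 64/15)**2 = (64/15)**2 = 4096/225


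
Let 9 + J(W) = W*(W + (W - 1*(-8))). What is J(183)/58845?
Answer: 22811/19615 ≈ 1.1629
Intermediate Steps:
J(W) = -9 + W*(8 + 2*W) (J(W) = -9 + W*(W + (W - 1*(-8))) = -9 + W*(W + (W + 8)) = -9 + W*(W + (8 + W)) = -9 + W*(8 + 2*W))
J(183)/58845 = (-9 + 2*183² + 8*183)/58845 = (-9 + 2*33489 + 1464)*(1/58845) = (-9 + 66978 + 1464)*(1/58845) = 68433*(1/58845) = 22811/19615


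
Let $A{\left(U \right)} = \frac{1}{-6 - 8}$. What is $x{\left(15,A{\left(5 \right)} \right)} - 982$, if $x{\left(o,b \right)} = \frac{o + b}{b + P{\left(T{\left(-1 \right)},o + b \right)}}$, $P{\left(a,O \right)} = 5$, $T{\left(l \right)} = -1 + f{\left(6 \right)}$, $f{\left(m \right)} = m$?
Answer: $- \frac{67549}{69} \approx -978.97$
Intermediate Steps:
$T{\left(l \right)} = 5$ ($T{\left(l \right)} = -1 + 6 = 5$)
$A{\left(U \right)} = - \frac{1}{14}$ ($A{\left(U \right)} = \frac{1}{-14} = - \frac{1}{14}$)
$x{\left(o,b \right)} = \frac{b + o}{5 + b}$ ($x{\left(o,b \right)} = \frac{o + b}{b + 5} = \frac{b + o}{5 + b}$)
$x{\left(15,A{\left(5 \right)} \right)} - 982 = \frac{- \frac{1}{14} + 15}{5 - \frac{1}{14}} - 982 = \frac{1}{\frac{69}{14}} \cdot \frac{209}{14} - 982 = \frac{14}{69} \cdot \frac{209}{14} - 982 = \frac{209}{69} - 982 = - \frac{67549}{69}$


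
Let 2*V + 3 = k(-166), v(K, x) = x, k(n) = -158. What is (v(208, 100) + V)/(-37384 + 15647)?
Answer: -39/43474 ≈ -0.00089709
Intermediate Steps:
V = -161/2 (V = -3/2 + (½)*(-158) = -3/2 - 79 = -161/2 ≈ -80.500)
(v(208, 100) + V)/(-37384 + 15647) = (100 - 161/2)/(-37384 + 15647) = (39/2)/(-21737) = (39/2)*(-1/21737) = -39/43474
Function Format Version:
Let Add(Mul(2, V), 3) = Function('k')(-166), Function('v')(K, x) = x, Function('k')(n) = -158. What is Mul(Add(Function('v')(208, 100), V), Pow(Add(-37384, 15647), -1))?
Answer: Rational(-39, 43474) ≈ -0.00089709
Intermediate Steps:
V = Rational(-161, 2) (V = Add(Rational(-3, 2), Mul(Rational(1, 2), -158)) = Add(Rational(-3, 2), -79) = Rational(-161, 2) ≈ -80.500)
Mul(Add(Function('v')(208, 100), V), Pow(Add(-37384, 15647), -1)) = Mul(Add(100, Rational(-161, 2)), Pow(Add(-37384, 15647), -1)) = Mul(Rational(39, 2), Pow(-21737, -1)) = Mul(Rational(39, 2), Rational(-1, 21737)) = Rational(-39, 43474)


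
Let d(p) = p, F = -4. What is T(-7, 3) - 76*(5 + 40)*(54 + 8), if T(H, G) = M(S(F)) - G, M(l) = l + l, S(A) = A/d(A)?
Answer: -212041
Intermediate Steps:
S(A) = 1 (S(A) = A/A = 1)
M(l) = 2*l
T(H, G) = 2 - G (T(H, G) = 2*1 - G = 2 - G)
T(-7, 3) - 76*(5 + 40)*(54 + 8) = (2 - 1*3) - 76*(5 + 40)*(54 + 8) = (2 - 3) - 3420*62 = -1 - 76*2790 = -1 - 212040 = -212041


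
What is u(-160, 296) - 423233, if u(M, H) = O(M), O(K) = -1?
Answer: -423234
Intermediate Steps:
u(M, H) = -1
u(-160, 296) - 423233 = -1 - 423233 = -423234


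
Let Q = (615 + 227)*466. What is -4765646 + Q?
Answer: -4373274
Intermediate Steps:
Q = 392372 (Q = 842*466 = 392372)
-4765646 + Q = -4765646 + 392372 = -4373274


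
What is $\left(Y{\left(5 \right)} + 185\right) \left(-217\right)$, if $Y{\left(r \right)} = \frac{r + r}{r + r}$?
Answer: $-40362$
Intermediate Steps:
$Y{\left(r \right)} = 1$ ($Y{\left(r \right)} = \frac{2 r}{2 r} = 2 r \frac{1}{2 r} = 1$)
$\left(Y{\left(5 \right)} + 185\right) \left(-217\right) = \left(1 + 185\right) \left(-217\right) = 186 \left(-217\right) = -40362$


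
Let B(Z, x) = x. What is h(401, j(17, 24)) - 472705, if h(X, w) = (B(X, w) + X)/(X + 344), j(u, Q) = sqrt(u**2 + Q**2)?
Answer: -352164824/745 + sqrt(865)/745 ≈ -4.7270e+5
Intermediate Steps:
j(u, Q) = sqrt(Q**2 + u**2)
h(X, w) = (X + w)/(344 + X) (h(X, w) = (w + X)/(X + 344) = (X + w)/(344 + X))
h(401, j(17, 24)) - 472705 = (401 + sqrt(24**2 + 17**2))/(344 + 401) - 472705 = (401 + sqrt(576 + 289))/745 - 472705 = (401 + sqrt(865))/745 - 472705 = (401/745 + sqrt(865)/745) - 472705 = -352164824/745 + sqrt(865)/745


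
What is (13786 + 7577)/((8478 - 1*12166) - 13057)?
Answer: -21363/16745 ≈ -1.2758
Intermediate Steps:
(13786 + 7577)/((8478 - 1*12166) - 13057) = 21363/((8478 - 12166) - 13057) = 21363/(-3688 - 13057) = 21363/(-16745) = 21363*(-1/16745) = -21363/16745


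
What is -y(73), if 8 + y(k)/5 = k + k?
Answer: -690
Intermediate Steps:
y(k) = -40 + 10*k (y(k) = -40 + 5*(k + k) = -40 + 5*(2*k) = -40 + 10*k)
-y(73) = -(-40 + 10*73) = -(-40 + 730) = -1*690 = -690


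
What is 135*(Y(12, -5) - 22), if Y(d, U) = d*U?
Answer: -11070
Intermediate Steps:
Y(d, U) = U*d
135*(Y(12, -5) - 22) = 135*(-5*12 - 22) = 135*(-60 - 22) = 135*(-82) = -11070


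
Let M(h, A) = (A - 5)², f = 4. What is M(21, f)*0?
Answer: 0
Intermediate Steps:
M(h, A) = (-5 + A)²
M(21, f)*0 = (-5 + 4)²*0 = (-1)²*0 = 1*0 = 0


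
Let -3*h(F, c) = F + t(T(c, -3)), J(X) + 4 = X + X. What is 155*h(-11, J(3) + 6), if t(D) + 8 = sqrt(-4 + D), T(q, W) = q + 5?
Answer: 2480/3 ≈ 826.67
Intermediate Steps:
T(q, W) = 5 + q
J(X) = -4 + 2*X (J(X) = -4 + (X + X) = -4 + 2*X)
t(D) = -8 + sqrt(-4 + D)
h(F, c) = 8/3 - F/3 - sqrt(1 + c)/3 (h(F, c) = -(F + (-8 + sqrt(-4 + (5 + c))))/3 = -(F + (-8 + sqrt(1 + c)))/3 = -(-8 + F + sqrt(1 + c))/3 = 8/3 - F/3 - sqrt(1 + c)/3)
155*h(-11, J(3) + 6) = 155*(8/3 - 1/3*(-11) - sqrt(1 + ((-4 + 2*3) + 6))/3) = 155*(8/3 + 11/3 - sqrt(1 + ((-4 + 6) + 6))/3) = 155*(8/3 + 11/3 - sqrt(1 + (2 + 6))/3) = 155*(8/3 + 11/3 - sqrt(1 + 8)/3) = 155*(8/3 + 11/3 - sqrt(9)/3) = 155*(8/3 + 11/3 - 1/3*3) = 155*(8/3 + 11/3 - 1) = 155*(16/3) = 2480/3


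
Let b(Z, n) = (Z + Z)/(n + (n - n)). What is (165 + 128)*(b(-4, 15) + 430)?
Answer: 1887506/15 ≈ 1.2583e+5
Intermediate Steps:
b(Z, n) = 2*Z/n (b(Z, n) = (2*Z)/(n + 0) = (2*Z)/n = 2*Z/n)
(165 + 128)*(b(-4, 15) + 430) = (165 + 128)*(2*(-4)/15 + 430) = 293*(2*(-4)*(1/15) + 430) = 293*(-8/15 + 430) = 293*(6442/15) = 1887506/15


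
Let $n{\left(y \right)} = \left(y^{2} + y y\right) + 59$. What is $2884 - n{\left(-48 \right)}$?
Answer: $-1783$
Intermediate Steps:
$n{\left(y \right)} = 59 + 2 y^{2}$ ($n{\left(y \right)} = \left(y^{2} + y^{2}\right) + 59 = 2 y^{2} + 59 = 59 + 2 y^{2}$)
$2884 - n{\left(-48 \right)} = 2884 - \left(59 + 2 \left(-48\right)^{2}\right) = 2884 - \left(59 + 2 \cdot 2304\right) = 2884 - \left(59 + 4608\right) = 2884 - 4667 = -1783$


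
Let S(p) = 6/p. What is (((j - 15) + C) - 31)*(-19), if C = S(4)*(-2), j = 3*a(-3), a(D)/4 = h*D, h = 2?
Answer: 2299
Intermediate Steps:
a(D) = 8*D (a(D) = 4*(2*D) = 8*D)
j = -72 (j = 3*(8*(-3)) = 3*(-24) = -72)
C = -3 (C = (6/4)*(-2) = (6*(¼))*(-2) = (3/2)*(-2) = -3)
(((j - 15) + C) - 31)*(-19) = (((-72 - 15) - 3) - 31)*(-19) = ((-87 - 3) - 31)*(-19) = (-90 - 31)*(-19) = -121*(-19) = 2299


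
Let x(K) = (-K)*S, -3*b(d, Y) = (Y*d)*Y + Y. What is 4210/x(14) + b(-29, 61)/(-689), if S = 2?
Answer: -450839/2226 ≈ -202.53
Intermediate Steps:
b(d, Y) = -Y/3 - d*Y**2/3 (b(d, Y) = -((Y*d)*Y + Y)/3 = -(d*Y**2 + Y)/3 = -(Y + d*Y**2)/3 = -Y/3 - d*Y**2/3)
x(K) = -2*K (x(K) = -K*2 = -2*K)
4210/x(14) + b(-29, 61)/(-689) = 4210/((-2*14)) - 1/3*61*(1 + 61*(-29))/(-689) = 4210/(-28) - 1/3*61*(1 - 1769)*(-1/689) = 4210*(-1/28) - 1/3*61*(-1768)*(-1/689) = -2105/14 + (107848/3)*(-1/689) = -2105/14 - 8296/159 = -450839/2226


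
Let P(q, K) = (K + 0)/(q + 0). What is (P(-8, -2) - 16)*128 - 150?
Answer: -2166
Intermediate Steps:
P(q, K) = K/q
(P(-8, -2) - 16)*128 - 150 = (-2/(-8) - 16)*128 - 150 = (-2*(-⅛) - 16)*128 - 150 = (¼ - 16)*128 - 150 = -63/4*128 - 150 = -2016 - 150 = -2166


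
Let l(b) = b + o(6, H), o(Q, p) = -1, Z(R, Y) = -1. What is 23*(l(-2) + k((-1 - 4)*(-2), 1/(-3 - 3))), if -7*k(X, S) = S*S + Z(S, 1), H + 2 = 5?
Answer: -2369/36 ≈ -65.806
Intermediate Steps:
H = 3 (H = -2 + 5 = 3)
k(X, S) = 1/7 - S**2/7 (k(X, S) = -(S*S - 1)/7 = -(S**2 - 1)/7 = -(-1 + S**2)/7 = 1/7 - S**2/7)
l(b) = -1 + b (l(b) = b - 1 = -1 + b)
23*(l(-2) + k((-1 - 4)*(-2), 1/(-3 - 3))) = 23*((-1 - 2) + (1/7 - 1/(7*(-3 - 3)**2))) = 23*(-3 + (1/7 - (1/(-6))**2/7)) = 23*(-3 + (1/7 - (-1/6)**2/7)) = 23*(-3 + (1/7 - 1/7*1/36)) = 23*(-3 + (1/7 - 1/252)) = 23*(-3 + 5/36) = 23*(-103/36) = -2369/36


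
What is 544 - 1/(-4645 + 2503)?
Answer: 1165249/2142 ≈ 544.00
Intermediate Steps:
544 - 1/(-4645 + 2503) = 544 - 1/(-2142) = 544 - 1*(-1/2142) = 544 + 1/2142 = 1165249/2142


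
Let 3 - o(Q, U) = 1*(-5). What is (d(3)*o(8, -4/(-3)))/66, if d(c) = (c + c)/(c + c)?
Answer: 4/33 ≈ 0.12121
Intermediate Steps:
o(Q, U) = 8 (o(Q, U) = 3 - (-5) = 3 - 1*(-5) = 3 + 5 = 8)
d(c) = 1 (d(c) = (2*c)/((2*c)) = (2*c)*(1/(2*c)) = 1)
(d(3)*o(8, -4/(-3)))/66 = (1*8)/66 = 8*(1/66) = 4/33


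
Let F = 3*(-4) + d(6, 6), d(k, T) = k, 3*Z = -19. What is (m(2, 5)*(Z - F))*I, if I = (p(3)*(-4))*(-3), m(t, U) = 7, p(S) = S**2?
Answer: -252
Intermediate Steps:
Z = -19/3 (Z = (1/3)*(-19) = -19/3 ≈ -6.3333)
I = 108 (I = (3**2*(-4))*(-3) = (9*(-4))*(-3) = -36*(-3) = 108)
F = -6 (F = 3*(-4) + 6 = -12 + 6 = -6)
(m(2, 5)*(Z - F))*I = (7*(-19/3 - 1*(-6)))*108 = (7*(-19/3 + 6))*108 = (7*(-1/3))*108 = -7/3*108 = -252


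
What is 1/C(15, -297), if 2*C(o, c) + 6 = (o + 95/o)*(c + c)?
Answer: -1/6339 ≈ -0.00015775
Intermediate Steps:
C(o, c) = -3 + c*(o + 95/o) (C(o, c) = -3 + ((o + 95/o)*(c + c))/2 = -3 + ((o + 95/o)*(2*c))/2 = -3 + (2*c*(o + 95/o))/2 = -3 + c*(o + 95/o))
1/C(15, -297) = 1/(-3 - 297*15 + 95*(-297)/15) = 1/(-3 - 4455 + 95*(-297)*(1/15)) = 1/(-3 - 4455 - 1881) = 1/(-6339) = -1/6339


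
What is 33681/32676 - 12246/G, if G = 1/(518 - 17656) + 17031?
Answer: 990980931263/3179127301084 ≈ 0.31171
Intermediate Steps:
G = 291877277/17138 (G = 1/(-17138) + 17031 = -1/17138 + 17031 = 291877277/17138 ≈ 17031.)
33681/32676 - 12246/G = 33681/32676 - 12246/291877277/17138 = 33681*(1/32676) - 12246*17138/291877277 = 11227/10892 - 209871948/291877277 = 990980931263/3179127301084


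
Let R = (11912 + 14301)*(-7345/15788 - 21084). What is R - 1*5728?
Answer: -8725914163045/15788 ≈ -5.5269e+8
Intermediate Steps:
R = -8725823729381/15788 (R = 26213*(-7345*1/15788 - 21084) = 26213*(-7345/15788 - 21084) = 26213*(-332881537/15788) = -8725823729381/15788 ≈ -5.5269e+8)
R - 1*5728 = -8725823729381/15788 - 1*5728 = -8725823729381/15788 - 5728 = -8725914163045/15788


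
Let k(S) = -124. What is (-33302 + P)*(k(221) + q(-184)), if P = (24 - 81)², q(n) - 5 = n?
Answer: 9106059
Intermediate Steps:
q(n) = 5 + n
P = 3249 (P = (-57)² = 3249)
(-33302 + P)*(k(221) + q(-184)) = (-33302 + 3249)*(-124 + (5 - 184)) = -30053*(-124 - 179) = -30053*(-303) = 9106059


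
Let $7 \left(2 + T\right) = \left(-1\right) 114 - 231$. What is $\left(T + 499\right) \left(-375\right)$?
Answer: $- \frac{1175250}{7} \approx -1.6789 \cdot 10^{5}$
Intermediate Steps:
$T = - \frac{359}{7}$ ($T = -2 + \frac{\left(-1\right) 114 - 231}{7} = -2 + \frac{-114 - 231}{7} = -2 + \frac{1}{7} \left(-345\right) = -2 - \frac{345}{7} = - \frac{359}{7} \approx -51.286$)
$\left(T + 499\right) \left(-375\right) = \left(- \frac{359}{7} + 499\right) \left(-375\right) = \frac{3134}{7} \left(-375\right) = - \frac{1175250}{7}$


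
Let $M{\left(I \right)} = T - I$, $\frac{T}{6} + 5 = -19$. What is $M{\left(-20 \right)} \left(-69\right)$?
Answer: $8556$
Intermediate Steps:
$T = -144$ ($T = -30 + 6 \left(-19\right) = -30 - 114 = -144$)
$M{\left(I \right)} = -144 - I$
$M{\left(-20 \right)} \left(-69\right) = \left(-144 - -20\right) \left(-69\right) = \left(-144 + 20\right) \left(-69\right) = \left(-124\right) \left(-69\right) = 8556$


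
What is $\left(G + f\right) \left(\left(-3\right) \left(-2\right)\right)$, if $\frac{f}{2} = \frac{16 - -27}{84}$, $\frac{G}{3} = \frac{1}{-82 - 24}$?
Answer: $\frac{2216}{371} \approx 5.973$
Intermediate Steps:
$G = - \frac{3}{106}$ ($G = \frac{3}{-82 - 24} = \frac{3}{-106} = 3 \left(- \frac{1}{106}\right) = - \frac{3}{106} \approx -0.028302$)
$f = \frac{43}{42}$ ($f = 2 \frac{16 - -27}{84} = 2 \left(16 + 27\right) \frac{1}{84} = 2 \cdot 43 \cdot \frac{1}{84} = 2 \cdot \frac{43}{84} = \frac{43}{42} \approx 1.0238$)
$\left(G + f\right) \left(\left(-3\right) \left(-2\right)\right) = \left(- \frac{3}{106} + \frac{43}{42}\right) \left(\left(-3\right) \left(-2\right)\right) = \frac{1108}{1113} \cdot 6 = \frac{2216}{371}$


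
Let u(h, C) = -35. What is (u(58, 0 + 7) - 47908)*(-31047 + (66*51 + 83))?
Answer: 1323130914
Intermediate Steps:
(u(58, 0 + 7) - 47908)*(-31047 + (66*51 + 83)) = (-35 - 47908)*(-31047 + (66*51 + 83)) = -47943*(-31047 + (3366 + 83)) = -47943*(-31047 + 3449) = -47943*(-27598) = 1323130914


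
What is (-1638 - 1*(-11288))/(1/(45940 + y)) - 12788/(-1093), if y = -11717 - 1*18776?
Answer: 162926472938/1093 ≈ 1.4906e+8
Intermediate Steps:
y = -30493 (y = -11717 - 18776 = -30493)
(-1638 - 1*(-11288))/(1/(45940 + y)) - 12788/(-1093) = (-1638 - 1*(-11288))/(1/(45940 - 30493)) - 12788/(-1093) = (-1638 + 11288)/(1/15447) - 12788*(-1/1093) = 9650/(1/15447) + 12788/1093 = 9650*15447 + 12788/1093 = 149063550 + 12788/1093 = 162926472938/1093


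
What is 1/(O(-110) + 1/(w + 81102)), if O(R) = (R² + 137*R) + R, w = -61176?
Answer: -19926/61372079 ≈ -0.00032468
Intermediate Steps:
O(R) = R² + 138*R
1/(O(-110) + 1/(w + 81102)) = 1/(-110*(138 - 110) + 1/(-61176 + 81102)) = 1/(-110*28 + 1/19926) = 1/(-3080 + 1/19926) = 1/(-61372079/19926) = -19926/61372079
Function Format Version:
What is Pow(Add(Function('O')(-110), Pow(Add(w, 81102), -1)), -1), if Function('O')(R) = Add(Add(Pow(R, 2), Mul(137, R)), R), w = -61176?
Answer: Rational(-19926, 61372079) ≈ -0.00032468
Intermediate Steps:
Function('O')(R) = Add(Pow(R, 2), Mul(138, R))
Pow(Add(Function('O')(-110), Pow(Add(w, 81102), -1)), -1) = Pow(Add(Mul(-110, Add(138, -110)), Pow(Add(-61176, 81102), -1)), -1) = Pow(Add(Mul(-110, 28), Pow(19926, -1)), -1) = Pow(Add(-3080, Rational(1, 19926)), -1) = Pow(Rational(-61372079, 19926), -1) = Rational(-19926, 61372079)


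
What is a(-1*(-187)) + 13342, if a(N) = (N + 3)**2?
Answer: 49442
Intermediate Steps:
a(N) = (3 + N)**2
a(-1*(-187)) + 13342 = (3 - 1*(-187))**2 + 13342 = (3 + 187)**2 + 13342 = 190**2 + 13342 = 36100 + 13342 = 49442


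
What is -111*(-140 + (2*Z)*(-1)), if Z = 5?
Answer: 16650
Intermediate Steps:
-111*(-140 + (2*Z)*(-1)) = -111*(-140 + (2*5)*(-1)) = -111*(-140 + 10*(-1)) = -111*(-140 - 10) = -111*(-150) = 16650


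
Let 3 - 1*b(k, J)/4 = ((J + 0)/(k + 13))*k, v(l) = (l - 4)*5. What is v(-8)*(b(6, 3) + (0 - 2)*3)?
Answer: -2520/19 ≈ -132.63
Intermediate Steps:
v(l) = -20 + 5*l (v(l) = (-4 + l)*5 = -20 + 5*l)
b(k, J) = 12 - 4*J*k/(13 + k) (b(k, J) = 12 - 4*(J + 0)/(k + 13)*k = 12 - 4*J/(13 + k)*k = 12 - 4*J*k/(13 + k))
v(-8)*(b(6, 3) + (0 - 2)*3) = (-20 + 5*(-8))*(4*(39 + 3*6 - 1*3*6)/(13 + 6) + (0 - 2)*3) = (-20 - 40)*(4*(39 + 18 - 18)/19 - 2*3) = -60*(4*(1/19)*39 - 6) = -60*(156/19 - 6) = -60*42/19 = -2520/19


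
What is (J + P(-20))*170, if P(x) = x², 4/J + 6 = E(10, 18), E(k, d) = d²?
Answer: 10812340/159 ≈ 68002.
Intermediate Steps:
J = 2/159 (J = 4/(-6 + 18²) = 4/(-6 + 324) = 4/318 = 4*(1/318) = 2/159 ≈ 0.012579)
(J + P(-20))*170 = (2/159 + (-20)²)*170 = (2/159 + 400)*170 = (63602/159)*170 = 10812340/159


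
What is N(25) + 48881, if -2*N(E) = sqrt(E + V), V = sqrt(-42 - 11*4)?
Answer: 48881 - sqrt(25 + I*sqrt(86))/2 ≈ 48878.0 - 0.45615*I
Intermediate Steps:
V = I*sqrt(86) (V = sqrt(-42 - 44) = sqrt(-86) = I*sqrt(86) ≈ 9.2736*I)
N(E) = -sqrt(E + I*sqrt(86))/2
N(25) + 48881 = -sqrt(25 + I*sqrt(86))/2 + 48881 = 48881 - sqrt(25 + I*sqrt(86))/2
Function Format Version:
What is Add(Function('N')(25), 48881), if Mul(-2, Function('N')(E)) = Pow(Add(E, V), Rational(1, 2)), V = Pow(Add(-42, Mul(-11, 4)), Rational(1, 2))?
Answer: Add(48881, Mul(Rational(-1, 2), Pow(Add(25, Mul(I, Pow(86, Rational(1, 2)))), Rational(1, 2)))) ≈ Add(48878., Mul(-0.45615, I))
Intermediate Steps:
V = Mul(I, Pow(86, Rational(1, 2))) (V = Pow(Add(-42, -44), Rational(1, 2)) = Pow(-86, Rational(1, 2)) = Mul(I, Pow(86, Rational(1, 2))) ≈ Mul(9.2736, I))
Function('N')(E) = Mul(Rational(-1, 2), Pow(Add(E, Mul(I, Pow(86, Rational(1, 2)))), Rational(1, 2)))
Add(Function('N')(25), 48881) = Add(Mul(Rational(-1, 2), Pow(Add(25, Mul(I, Pow(86, Rational(1, 2)))), Rational(1, 2))), 48881) = Add(48881, Mul(Rational(-1, 2), Pow(Add(25, Mul(I, Pow(86, Rational(1, 2)))), Rational(1, 2))))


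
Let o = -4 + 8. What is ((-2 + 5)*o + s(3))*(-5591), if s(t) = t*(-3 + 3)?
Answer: -67092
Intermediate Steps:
o = 4
s(t) = 0 (s(t) = t*0 = 0)
((-2 + 5)*o + s(3))*(-5591) = ((-2 + 5)*4 + 0)*(-5591) = (3*4 + 0)*(-5591) = (12 + 0)*(-5591) = 12*(-5591) = -67092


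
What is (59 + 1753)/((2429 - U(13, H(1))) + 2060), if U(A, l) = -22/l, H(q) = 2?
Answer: 151/375 ≈ 0.40267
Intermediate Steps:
(59 + 1753)/((2429 - U(13, H(1))) + 2060) = (59 + 1753)/((2429 - (-22)/2) + 2060) = 1812/((2429 - (-22)/2) + 2060) = 1812/((2429 - 1*(-11)) + 2060) = 1812/((2429 + 11) + 2060) = 1812/(2440 + 2060) = 1812/4500 = 1812*(1/4500) = 151/375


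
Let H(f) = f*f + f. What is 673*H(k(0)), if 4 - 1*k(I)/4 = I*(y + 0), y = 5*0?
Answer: 183056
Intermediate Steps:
y = 0
k(I) = 16 (k(I) = 16 - 4*I*(0 + 0) = 16 - 4*I*0 = 16 - 4*0 = 16 + 0 = 16)
H(f) = f + f**2 (H(f) = f**2 + f = f + f**2)
673*H(k(0)) = 673*(16*(1 + 16)) = 673*(16*17) = 673*272 = 183056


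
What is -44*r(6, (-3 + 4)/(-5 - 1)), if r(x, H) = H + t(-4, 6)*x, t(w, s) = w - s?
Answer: 7942/3 ≈ 2647.3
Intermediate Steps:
r(x, H) = H - 10*x (r(x, H) = H + (-4 - 1*6)*x = H + (-4 - 6)*x = H - 10*x)
-44*r(6, (-3 + 4)/(-5 - 1)) = -44*((-3 + 4)/(-5 - 1) - 10*6) = -44*(1/(-6) - 60) = -44*(1*(-1/6) - 60) = -44*(-1/6 - 60) = -44*(-361/6) = 7942/3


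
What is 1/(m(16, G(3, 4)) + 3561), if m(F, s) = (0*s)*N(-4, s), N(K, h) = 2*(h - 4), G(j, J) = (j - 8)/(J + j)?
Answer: 1/3561 ≈ 0.00028082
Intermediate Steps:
G(j, J) = (-8 + j)/(J + j)
N(K, h) = -8 + 2*h (N(K, h) = 2*(-4 + h) = -8 + 2*h)
m(F, s) = 0 (m(F, s) = (0*s)*(-8 + 2*s) = 0*(-8 + 2*s) = 0)
1/(m(16, G(3, 4)) + 3561) = 1/(0 + 3561) = 1/3561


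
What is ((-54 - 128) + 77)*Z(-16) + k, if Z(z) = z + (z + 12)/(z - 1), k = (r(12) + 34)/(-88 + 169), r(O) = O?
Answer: 2280122/1377 ≈ 1655.9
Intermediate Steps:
k = 46/81 (k = (12 + 34)/(-88 + 169) = 46/81 ≈ 0.56790)
Z(z) = z + (12 + z)/(-1 + z)
((-54 - 128) + 77)*Z(-16) + k = ((-54 - 128) + 77)*((12 + (-16)²)/(-1 - 16)) + 46/81 = (-182 + 77)*((12 + 256)/(-17)) + 46/81 = -(-105)*268/17 + 46/81 = -105*(-268/17) + 46/81 = 28140/17 + 46/81 = 2280122/1377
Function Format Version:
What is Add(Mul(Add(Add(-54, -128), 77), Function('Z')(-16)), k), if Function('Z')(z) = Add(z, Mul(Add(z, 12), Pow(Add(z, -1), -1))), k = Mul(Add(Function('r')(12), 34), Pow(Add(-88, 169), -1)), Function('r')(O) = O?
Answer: Rational(2280122, 1377) ≈ 1655.9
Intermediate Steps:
k = Rational(46, 81) (k = Mul(Add(12, 34), Pow(Add(-88, 169), -1)) = Mul(46, Pow(81, -1)) = Mul(46, Rational(1, 81)) = Rational(46, 81) ≈ 0.56790)
Function('Z')(z) = Add(z, Mul(Pow(Add(-1, z), -1), Add(12, z))) (Function('Z')(z) = Add(z, Mul(Add(12, z), Pow(Add(-1, z), -1))) = Add(z, Mul(Pow(Add(-1, z), -1), Add(12, z))))
Add(Mul(Add(Add(-54, -128), 77), Function('Z')(-16)), k) = Add(Mul(Add(Add(-54, -128), 77), Mul(Pow(Add(-1, -16), -1), Add(12, Pow(-16, 2)))), Rational(46, 81)) = Add(Mul(Add(-182, 77), Mul(Pow(-17, -1), Add(12, 256))), Rational(46, 81)) = Add(Mul(-105, Mul(Rational(-1, 17), 268)), Rational(46, 81)) = Add(Mul(-105, Rational(-268, 17)), Rational(46, 81)) = Add(Rational(28140, 17), Rational(46, 81)) = Rational(2280122, 1377)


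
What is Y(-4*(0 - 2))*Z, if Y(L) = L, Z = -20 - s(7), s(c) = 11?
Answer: -248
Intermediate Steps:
Z = -31 (Z = -20 - 1*11 = -20 - 11 = -31)
Y(-4*(0 - 2))*Z = -4*(0 - 2)*(-31) = -4*(-2)*(-31) = 8*(-31) = -248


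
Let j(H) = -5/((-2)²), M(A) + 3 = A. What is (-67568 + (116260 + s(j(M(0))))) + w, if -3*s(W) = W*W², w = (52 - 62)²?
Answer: 9368189/192 ≈ 48793.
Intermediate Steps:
M(A) = -3 + A
w = 100 (w = (-10)² = 100)
j(H) = -5/4
s(W) = -W³/3 (s(W) = -W*W²/3 = -W³/3)
(-67568 + (116260 + s(j(M(0))))) + w = (-67568 + (116260 - (-5/4)³/3)) + 100 = (-67568 + (116260 - ⅓*(-125/64))) + 100 = (-67568 + (116260 + 125/192)) + 100 = (-67568 + 22322045/192) + 100 = 9348989/192 + 100 = 9368189/192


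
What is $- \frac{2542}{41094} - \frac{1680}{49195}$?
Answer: $- \frac{19409161}{202161933} \approx -0.096008$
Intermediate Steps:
$- \frac{2542}{41094} - \frac{1680}{49195} = \left(-2542\right) \frac{1}{41094} - \frac{336}{9839} = - \frac{1271}{20547} - \frac{336}{9839} = - \frac{19409161}{202161933}$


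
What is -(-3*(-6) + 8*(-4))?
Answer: 14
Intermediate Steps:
-(-3*(-6) + 8*(-4)) = -(18 - 32) = -1*(-14) = 14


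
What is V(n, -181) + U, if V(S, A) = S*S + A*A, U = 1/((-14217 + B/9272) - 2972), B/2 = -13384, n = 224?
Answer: 1652552649830/19925397 ≈ 82937.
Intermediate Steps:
B = -26768 (B = 2*(-13384) = -26768)
U = -1159/19925397 (U = 1/((-14217 - 26768/9272) - 2972) = 1/((-14217 - 26768*1/9272) - 2972) = 1/((-14217 - 3346/1159) - 2972) = 1/(-16480849/1159 - 2972) = 1/(-19925397/1159) = -1159/19925397 ≈ -5.8167e-5)
V(S, A) = A² + S² (V(S, A) = S² + A² = A² + S²)
V(n, -181) + U = ((-181)² + 224²) - 1159/19925397 = (32761 + 50176) - 1159/19925397 = 82937 - 1159/19925397 = 1652552649830/19925397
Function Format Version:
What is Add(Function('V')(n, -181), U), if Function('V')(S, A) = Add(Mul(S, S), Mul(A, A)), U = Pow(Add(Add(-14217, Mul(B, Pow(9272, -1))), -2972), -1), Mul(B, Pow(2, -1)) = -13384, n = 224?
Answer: Rational(1652552649830, 19925397) ≈ 82937.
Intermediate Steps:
B = -26768 (B = Mul(2, -13384) = -26768)
U = Rational(-1159, 19925397) (U = Pow(Add(Add(-14217, Mul(-26768, Pow(9272, -1))), -2972), -1) = Pow(Add(Add(-14217, Mul(-26768, Rational(1, 9272))), -2972), -1) = Pow(Add(Add(-14217, Rational(-3346, 1159)), -2972), -1) = Pow(Add(Rational(-16480849, 1159), -2972), -1) = Pow(Rational(-19925397, 1159), -1) = Rational(-1159, 19925397) ≈ -5.8167e-5)
Function('V')(S, A) = Add(Pow(A, 2), Pow(S, 2)) (Function('V')(S, A) = Add(Pow(S, 2), Pow(A, 2)) = Add(Pow(A, 2), Pow(S, 2)))
Add(Function('V')(n, -181), U) = Add(Add(Pow(-181, 2), Pow(224, 2)), Rational(-1159, 19925397)) = Add(Add(32761, 50176), Rational(-1159, 19925397)) = Add(82937, Rational(-1159, 19925397)) = Rational(1652552649830, 19925397)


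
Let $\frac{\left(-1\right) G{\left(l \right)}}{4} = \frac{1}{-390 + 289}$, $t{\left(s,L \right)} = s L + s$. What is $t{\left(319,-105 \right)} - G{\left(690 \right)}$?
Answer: $- \frac{3350780}{101} \approx -33176.0$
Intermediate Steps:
$t{\left(s,L \right)} = s + L s$ ($t{\left(s,L \right)} = L s + s = s + L s$)
$G{\left(l \right)} = \frac{4}{101}$ ($G{\left(l \right)} = - \frac{4}{-390 + 289} = - \frac{4}{-101} = \left(-4\right) \left(- \frac{1}{101}\right) = \frac{4}{101}$)
$t{\left(319,-105 \right)} - G{\left(690 \right)} = 319 \left(1 - 105\right) - \frac{4}{101} = 319 \left(-104\right) - \frac{4}{101} = -33176 - \frac{4}{101} = - \frac{3350780}{101}$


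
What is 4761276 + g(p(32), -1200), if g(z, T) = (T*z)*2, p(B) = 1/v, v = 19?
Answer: 90461844/19 ≈ 4.7612e+6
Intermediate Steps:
p(B) = 1/19
g(z, T) = 2*T*z
4761276 + g(p(32), -1200) = 4761276 + 2*(-1200)*(1/19) = 4761276 - 2400/19 = 90461844/19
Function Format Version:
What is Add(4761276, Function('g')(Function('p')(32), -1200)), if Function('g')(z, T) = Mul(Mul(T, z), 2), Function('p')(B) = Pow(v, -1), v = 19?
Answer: Rational(90461844, 19) ≈ 4.7612e+6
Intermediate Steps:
Function('p')(B) = Rational(1, 19) (Function('p')(B) = Pow(19, -1) = Rational(1, 19))
Function('g')(z, T) = Mul(2, T, z)
Add(4761276, Function('g')(Function('p')(32), -1200)) = Add(4761276, Mul(2, -1200, Rational(1, 19))) = Add(4761276, Rational(-2400, 19)) = Rational(90461844, 19)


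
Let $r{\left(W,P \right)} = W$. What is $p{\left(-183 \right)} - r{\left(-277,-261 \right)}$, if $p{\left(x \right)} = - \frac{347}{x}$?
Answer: $\frac{51038}{183} \approx 278.9$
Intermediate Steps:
$p{\left(-183 \right)} - r{\left(-277,-261 \right)} = - \frac{347}{-183} - -277 = \left(-347\right) \left(- \frac{1}{183}\right) + 277 = \frac{347}{183} + 277 = \frac{51038}{183}$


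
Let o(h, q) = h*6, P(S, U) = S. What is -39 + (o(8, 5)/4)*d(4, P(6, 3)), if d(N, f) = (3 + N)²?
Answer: 549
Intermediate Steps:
o(h, q) = 6*h
-39 + (o(8, 5)/4)*d(4, P(6, 3)) = -39 + ((6*8)/4)*(3 + 4)² = -39 + (48*(¼))*7² = -39 + 12*49 = -39 + 588 = 549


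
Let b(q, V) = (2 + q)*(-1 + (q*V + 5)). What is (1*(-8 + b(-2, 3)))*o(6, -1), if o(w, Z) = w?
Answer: -48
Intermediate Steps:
b(q, V) = (2 + q)*(4 + V*q) (b(q, V) = (2 + q)*(-1 + (V*q + 5)) = (2 + q)*(-1 + (5 + V*q)) = (2 + q)*(4 + V*q))
(1*(-8 + b(-2, 3)))*o(6, -1) = (1*(-8 + (8 + 4*(-2) + 3*(-2)**2 + 2*3*(-2))))*6 = (1*(-8 + (8 - 8 + 3*4 - 12)))*6 = (1*(-8 + (8 - 8 + 12 - 12)))*6 = (1*(-8 + 0))*6 = (1*(-8))*6 = -8*6 = -48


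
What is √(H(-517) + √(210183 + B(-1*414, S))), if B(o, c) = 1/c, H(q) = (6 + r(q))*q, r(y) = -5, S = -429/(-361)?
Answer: √(-95149197 + 858*√9670611093)/429 ≈ 7.6513*I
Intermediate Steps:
S = 429/361 (S = -429*(-1/361) = 429/361 ≈ 1.1884)
H(q) = q (H(q) = (6 - 5)*q = 1*q = q)
√(H(-517) + √(210183 + B(-1*414, S))) = √(-517 + √(210183 + 1/(429/361))) = √(-517 + √(210183 + 361/429)) = √(-517 + √(90168868/429)) = √(-517 + 2*√9670611093/429)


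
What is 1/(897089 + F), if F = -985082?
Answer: -1/87993 ≈ -1.1365e-5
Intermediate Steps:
1/(897089 + F) = 1/(897089 - 985082) = 1/(-87993) = -1/87993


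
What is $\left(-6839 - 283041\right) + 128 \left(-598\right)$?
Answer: $-366424$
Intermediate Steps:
$\left(-6839 - 283041\right) + 128 \left(-598\right) = -289880 - 76544 = -366424$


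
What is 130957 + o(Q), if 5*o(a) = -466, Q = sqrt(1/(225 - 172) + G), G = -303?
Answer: 654319/5 ≈ 1.3086e+5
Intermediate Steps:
Q = I*sqrt(851074)/53 (Q = sqrt(1/(225 - 172) - 303) = sqrt(1/53 - 303) = sqrt(-16058/53) = I*sqrt(851074)/53 ≈ 17.406*I)
o(a) = -466/5 (o(a) = (1/5)*(-466) = -466/5)
130957 + o(Q) = 130957 - 466/5 = 654319/5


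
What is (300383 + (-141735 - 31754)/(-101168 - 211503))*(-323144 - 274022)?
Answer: -56086563133350012/312671 ≈ -1.7938e+11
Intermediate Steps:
(300383 + (-141735 - 31754)/(-101168 - 211503))*(-323144 - 274022) = (300383 - 173489/(-312671))*(-597166) = (300383 - 173489*(-1/312671))*(-597166) = (300383 + 173489/312671)*(-597166) = (93921226482/312671)*(-597166) = -56086563133350012/312671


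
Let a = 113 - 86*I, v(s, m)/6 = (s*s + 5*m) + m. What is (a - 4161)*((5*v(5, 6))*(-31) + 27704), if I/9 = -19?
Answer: -309359108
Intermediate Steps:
v(s, m) = 6*s² + 36*m (v(s, m) = 6*((s*s + 5*m) + m) = 6*((s² + 5*m) + m) = 6*(s² + 6*m) = 6*s² + 36*m)
I = -171 (I = 9*(-19) = -171)
a = 14819 (a = 113 - 86*(-171) = 113 + 14706 = 14819)
(a - 4161)*((5*v(5, 6))*(-31) + 27704) = (14819 - 4161)*((5*(6*5² + 36*6))*(-31) + 27704) = 10658*((5*(6*25 + 216))*(-31) + 27704) = 10658*((5*(150 + 216))*(-31) + 27704) = 10658*((5*366)*(-31) + 27704) = 10658*(1830*(-31) + 27704) = 10658*(-56730 + 27704) = 10658*(-29026) = -309359108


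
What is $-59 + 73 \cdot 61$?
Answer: $4394$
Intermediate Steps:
$-59 + 73 \cdot 61 = -59 + 4453 = 4394$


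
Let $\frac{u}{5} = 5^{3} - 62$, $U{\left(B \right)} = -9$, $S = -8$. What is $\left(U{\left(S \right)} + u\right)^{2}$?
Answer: $93636$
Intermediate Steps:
$u = 315$ ($u = 5 \left(5^{3} - 62\right) = 5 \left(125 - 62\right) = 5 \cdot 63 = 315$)
$\left(U{\left(S \right)} + u\right)^{2} = \left(-9 + 315\right)^{2} = 306^{2} = 93636$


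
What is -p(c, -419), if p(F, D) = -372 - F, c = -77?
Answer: 295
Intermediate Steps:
-p(c, -419) = -(-372 - 1*(-77)) = -(-372 + 77) = -1*(-295) = 295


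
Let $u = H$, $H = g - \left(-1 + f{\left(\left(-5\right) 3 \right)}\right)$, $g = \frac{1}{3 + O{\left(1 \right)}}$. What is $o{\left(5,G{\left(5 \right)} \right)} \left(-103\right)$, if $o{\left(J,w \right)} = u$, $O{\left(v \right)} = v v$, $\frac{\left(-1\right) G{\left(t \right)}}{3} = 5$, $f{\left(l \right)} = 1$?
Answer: $- \frac{103}{4} \approx -25.75$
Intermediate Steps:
$G{\left(t \right)} = -15$ ($G{\left(t \right)} = \left(-3\right) 5 = -15$)
$O{\left(v \right)} = v^{2}$
$g = \frac{1}{4}$ ($g = \frac{1}{3 + 1^{2}} = \frac{1}{3 + 1} = \frac{1}{4} \approx 0.25$)
$H = \frac{1}{4}$ ($H = \frac{1}{4} - \left(-1 + 1\right) = \frac{1}{4} - 0 = \frac{1}{4} + 0 = \frac{1}{4} \approx 0.25$)
$u = \frac{1}{4} \approx 0.25$
$o{\left(J,w \right)} = \frac{1}{4}$
$o{\left(5,G{\left(5 \right)} \right)} \left(-103\right) = \frac{1}{4} \left(-103\right) = - \frac{103}{4}$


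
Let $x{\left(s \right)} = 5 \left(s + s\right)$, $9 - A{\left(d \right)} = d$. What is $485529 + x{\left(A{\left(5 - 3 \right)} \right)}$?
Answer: $485599$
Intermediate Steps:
$A{\left(d \right)} = 9 - d$
$x{\left(s \right)} = 10 s$ ($x{\left(s \right)} = 5 \cdot 2 s = 10 s$)
$485529 + x{\left(A{\left(5 - 3 \right)} \right)} = 485529 + 10 \left(9 - \left(5 - 3\right)\right) = 485529 + 10 \left(9 - 2\right) = 485529 + 10 \cdot 7 = 485529 + 70 = 485599$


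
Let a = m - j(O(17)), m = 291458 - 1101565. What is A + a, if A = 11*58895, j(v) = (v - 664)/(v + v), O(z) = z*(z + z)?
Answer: -93787393/578 ≈ -1.6226e+5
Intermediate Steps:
O(z) = 2*z² (O(z) = z*(2*z) = 2*z²)
j(v) = (-664 + v)/(2*v) (j(v) = (-664 + v)/((2*v)) = (-664 + v)*(1/(2*v)) = (-664 + v)/(2*v))
A = 647845
m = -810107
a = -468241803/578 (a = -810107 - (-664 + 2*17²)/(2*(2*17²)) = -810107 - (-664 + 2*289)/(2*(2*289)) = -810107 - (-664 + 578)/(2*578) = -810107 - (-86)/(2*578) = -810107 - 1*(-43/578) = -810107 + 43/578 = -468241803/578 ≈ -8.1011e+5)
A + a = 647845 - 468241803/578 = -93787393/578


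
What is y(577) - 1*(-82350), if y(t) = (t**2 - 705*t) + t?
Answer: 9071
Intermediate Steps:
y(t) = t**2 - 704*t
y(577) - 1*(-82350) = 577*(-704 + 577) - 1*(-82350) = 577*(-127) + 82350 = -73279 + 82350 = 9071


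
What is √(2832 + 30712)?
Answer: 2*√8386 ≈ 183.15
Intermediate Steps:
√(2832 + 30712) = √33544 = 2*√8386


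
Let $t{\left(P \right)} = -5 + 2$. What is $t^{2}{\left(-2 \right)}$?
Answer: $9$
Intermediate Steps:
$t{\left(P \right)} = -3$
$t^{2}{\left(-2 \right)} = \left(-3\right)^{2} = 9$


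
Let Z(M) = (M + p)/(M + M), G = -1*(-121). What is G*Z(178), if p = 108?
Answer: 17303/178 ≈ 97.208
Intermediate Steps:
G = 121
Z(M) = (108 + M)/(2*M) (Z(M) = (M + 108)/(M + M) = (108 + M)/((2*M)) = (108 + M)*(1/(2*M)) = (108 + M)/(2*M))
G*Z(178) = 121*((½)*(108 + 178)/178) = 121*((½)*(1/178)*286) = 121*(143/178) = 17303/178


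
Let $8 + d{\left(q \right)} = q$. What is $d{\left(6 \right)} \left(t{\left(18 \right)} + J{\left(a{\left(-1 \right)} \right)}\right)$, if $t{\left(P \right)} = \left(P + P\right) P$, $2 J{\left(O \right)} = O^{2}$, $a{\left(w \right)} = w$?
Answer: $-1297$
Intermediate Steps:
$d{\left(q \right)} = -8 + q$
$J{\left(O \right)} = \frac{O^{2}}{2}$
$t{\left(P \right)} = 2 P^{2}$ ($t{\left(P \right)} = 2 P P = 2 P^{2}$)
$d{\left(6 \right)} \left(t{\left(18 \right)} + J{\left(a{\left(-1 \right)} \right)}\right) = \left(-8 + 6\right) \left(2 \cdot 18^{2} + \frac{\left(-1\right)^{2}}{2}\right) = - 2 \left(2 \cdot 324 + \frac{1}{2} \cdot 1\right) = - 2 \left(648 + \frac{1}{2}\right) = \left(-2\right) \frac{1297}{2} = -1297$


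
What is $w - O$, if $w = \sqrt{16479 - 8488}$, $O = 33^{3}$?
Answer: $-35937 + \sqrt{7991} \approx -35848.0$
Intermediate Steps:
$O = 35937$
$w = \sqrt{7991} \approx 89.392$
$w - O = \sqrt{7991} - 35937 = -35937 + \sqrt{7991}$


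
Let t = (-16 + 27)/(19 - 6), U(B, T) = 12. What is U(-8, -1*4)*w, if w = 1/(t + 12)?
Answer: 156/167 ≈ 0.93413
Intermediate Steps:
t = 11/13 ≈ 0.84615
w = 13/167 (w = 1/(11/13 + 12) = 1/(167/13) = 13/167 ≈ 0.077844)
U(-8, -1*4)*w = 12*(13/167) = 156/167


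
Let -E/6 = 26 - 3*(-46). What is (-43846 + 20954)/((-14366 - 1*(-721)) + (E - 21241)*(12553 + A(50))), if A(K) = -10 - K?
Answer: 11446/138835285 ≈ 8.2443e-5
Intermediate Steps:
E = -984 (E = -6*(26 - 3*(-46)) = -6*(26 + 138) = -6*164 = -984)
(-43846 + 20954)/((-14366 - 1*(-721)) + (E - 21241)*(12553 + A(50))) = (-43846 + 20954)/((-14366 - 1*(-721)) + (-984 - 21241)*(12553 + (-10 - 1*50))) = -22892/((-14366 + 721) - 22225*(12553 + (-10 - 50))) = -22892/(-13645 - 22225*(12553 - 60)) = -22892/(-13645 - 22225*12493) = -22892/(-13645 - 277656925) = -22892/(-277670570) = -22892*(-1/277670570) = 11446/138835285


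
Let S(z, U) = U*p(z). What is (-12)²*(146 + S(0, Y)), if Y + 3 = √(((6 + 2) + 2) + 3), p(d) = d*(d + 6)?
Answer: 21024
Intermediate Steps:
p(d) = d*(6 + d)
Y = -3 + √13 (Y = -3 + √(((6 + 2) + 2) + 3) = -3 + √((8 + 2) + 3) = -3 + √(10 + 3) = -3 + √13 ≈ 0.60555)
S(z, U) = U*z*(6 + z) (S(z, U) = U*(z*(6 + z)) = U*z*(6 + z))
(-12)²*(146 + S(0, Y)) = (-12)²*(146 + (-3 + √13)*0*(6 + 0)) = 144*(146 + (-3 + √13)*0*6) = 144*(146 + 0) = 144*146 = 21024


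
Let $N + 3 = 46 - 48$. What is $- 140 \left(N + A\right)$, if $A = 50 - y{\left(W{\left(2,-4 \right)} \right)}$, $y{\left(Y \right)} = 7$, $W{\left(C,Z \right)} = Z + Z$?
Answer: $-5320$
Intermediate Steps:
$W{\left(C,Z \right)} = 2 Z$
$A = 43$ ($A = 50 - 7 = 43$)
$N = -5$ ($N = -3 + \left(46 - 48\right) = -3 - 2 = -5$)
$- 140 \left(N + A\right) = - 140 \left(-5 + 43\right) = \left(-140\right) 38 = -5320$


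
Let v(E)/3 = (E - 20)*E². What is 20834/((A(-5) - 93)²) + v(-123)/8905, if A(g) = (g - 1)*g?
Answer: -1967279743/2718765 ≈ -723.59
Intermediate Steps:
v(E) = 3*E²*(-20 + E) (v(E) = 3*((E - 20)*E²) = 3*((-20 + E)*E²) = 3*(E²*(-20 + E)) = 3*E²*(-20 + E))
A(g) = g*(-1 + g) (A(g) = (-1 + g)*g = g*(-1 + g))
20834/((A(-5) - 93)²) + v(-123)/8905 = 20834/((-5*(-1 - 5) - 93)²) + (3*(-123)²*(-20 - 123))/8905 = 20834/((-5*(-6) - 93)²) + (3*15129*(-143))*(1/8905) = 20834/((30 - 93)²) - 6490341*1/8905 = 20834/((-63)²) - 499257/685 = 20834/3969 - 499257/685 = -1967279743/2718765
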